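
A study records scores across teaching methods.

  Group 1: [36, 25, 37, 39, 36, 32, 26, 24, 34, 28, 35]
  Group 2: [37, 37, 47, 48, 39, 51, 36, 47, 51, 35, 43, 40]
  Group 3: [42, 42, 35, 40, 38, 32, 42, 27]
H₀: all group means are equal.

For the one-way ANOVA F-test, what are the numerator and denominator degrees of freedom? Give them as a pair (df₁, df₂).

k = 3 groups, N = 31 total
df = (k−1, N−k) = (3−1, 31−3) = (2, 28)

degrees of freedom = [2, 28]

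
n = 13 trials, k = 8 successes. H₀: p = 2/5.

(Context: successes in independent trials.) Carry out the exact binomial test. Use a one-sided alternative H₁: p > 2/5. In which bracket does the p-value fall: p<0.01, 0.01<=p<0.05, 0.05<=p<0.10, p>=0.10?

Exact binomial: n=13, k=8, p₀=2/5=0.4000
P(X≥8) from Σ C(n,i)·p₀^i·(1−p₀)^(n−i)
p-value (one-sided, H₁ greater) = 0.09767
→ bracket: 0.05<=p<0.10

p-value bracket: 0.05<=p<0.10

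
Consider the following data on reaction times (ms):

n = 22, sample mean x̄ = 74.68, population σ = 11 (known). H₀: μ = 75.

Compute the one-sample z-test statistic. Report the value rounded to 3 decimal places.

test statistic = -0.136

SE = σ/√n = 11/√22 = 2.3452
z = (x̄−μ₀)/SE = (74.68−75)/2.3452 = -0.1364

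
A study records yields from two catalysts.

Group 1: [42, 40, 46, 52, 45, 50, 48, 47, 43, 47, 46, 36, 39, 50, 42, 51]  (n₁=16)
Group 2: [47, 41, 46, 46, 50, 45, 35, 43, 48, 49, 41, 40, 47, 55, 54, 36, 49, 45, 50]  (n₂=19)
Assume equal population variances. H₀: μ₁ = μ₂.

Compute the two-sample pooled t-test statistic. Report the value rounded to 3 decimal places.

x̄₁=45.250, s₁=4.597, n₁=16
x̄₂=45.632, s₂=5.356, n₂=19
s_p² = [15·4.597² + 18·5.356²]/33 = 25.2552
SE = √(s_p²·(1/16+1/19)) = 1.7052
t = (45.250−45.632)/1.7052 = -0.2238
df = 33

test statistic = -0.224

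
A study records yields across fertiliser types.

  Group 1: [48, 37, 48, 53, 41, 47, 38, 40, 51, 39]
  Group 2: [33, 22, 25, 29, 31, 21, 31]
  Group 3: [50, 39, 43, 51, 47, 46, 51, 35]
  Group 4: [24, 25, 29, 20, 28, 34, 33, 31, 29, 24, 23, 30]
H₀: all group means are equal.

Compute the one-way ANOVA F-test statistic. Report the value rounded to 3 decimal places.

Group means [44.20, 27.43, 45.25, 27.50], grand mean 35.838
SSB = Σnᵢ(x̄ᵢ−x̄)² = 2737.213; SSW = ΣΣ(x−x̄ᵢ)² = 885.814
MSB = 2737.213/3 = 912.4042; MSW = 885.814/33 = 26.8429
F = MSB/MSW = 33.9906
df = (3, 33)

test statistic = 33.991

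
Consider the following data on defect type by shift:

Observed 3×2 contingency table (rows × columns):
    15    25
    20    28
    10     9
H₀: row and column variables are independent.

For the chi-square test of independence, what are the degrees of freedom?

df = (r−1)(c−1) = (3−1)·(2−1) = 2

degrees of freedom = 2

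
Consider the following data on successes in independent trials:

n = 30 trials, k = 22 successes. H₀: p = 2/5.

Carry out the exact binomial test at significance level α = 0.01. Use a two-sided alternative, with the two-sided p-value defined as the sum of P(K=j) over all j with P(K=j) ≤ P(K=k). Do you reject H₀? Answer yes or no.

Exact binomial: n=30, k=22, p₀=2/5=0.4000
P(X=j) = C(n,j)·p₀^j·(1−p₀)^(n−j); p = Σ P(X=j) over j with P(X=j) ≤ P(X=22)
p-value (two-sided) = 0.00027
At α=0.01: p < α → reject H₀

reject H₀: yes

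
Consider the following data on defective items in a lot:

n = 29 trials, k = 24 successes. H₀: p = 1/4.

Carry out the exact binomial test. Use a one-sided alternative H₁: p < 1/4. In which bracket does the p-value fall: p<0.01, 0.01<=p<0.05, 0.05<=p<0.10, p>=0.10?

Exact binomial: n=29, k=24, p₀=1/4=0.2500
P(X≤24) from Σ C(n,i)·p₀^i·(1−p₀)^(n−i)
p-value (one-sided, H₁ less) = 1.00000
→ bracket: p>=0.10

p-value bracket: p>=0.10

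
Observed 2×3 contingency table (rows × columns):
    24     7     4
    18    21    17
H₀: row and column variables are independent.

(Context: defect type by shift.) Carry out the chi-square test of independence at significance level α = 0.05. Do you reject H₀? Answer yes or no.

Row totals [35, 56], col totals [42, 28, 21], n=91
χ² = (24−16.15)²/16.15 + (7−10.77)²/10.77 + (4−8.08)²/8.08 + (18−25.85)²/25.85 + (21−17.23)²/17.23 + (17−12.92)²/12.92 = 11.6807
df = 2
p-value (upper-tail) = 0.00291
At α=0.05: p < α → reject H₀

reject H₀: yes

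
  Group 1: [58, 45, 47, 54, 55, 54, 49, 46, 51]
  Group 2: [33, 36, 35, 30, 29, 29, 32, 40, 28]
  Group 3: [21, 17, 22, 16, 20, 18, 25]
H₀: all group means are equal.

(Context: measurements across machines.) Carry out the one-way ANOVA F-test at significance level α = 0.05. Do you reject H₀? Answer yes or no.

reject H₀: yes

Group means [51.00, 32.44, 19.86], grand mean 35.600
SSB = Σnᵢ(x̄ᵢ−x̄)² = 3958.921; SSW = ΣΣ(x−x̄ᵢ)² = 349.079
MSB = 3958.921/2 = 1979.4603; MSW = 349.079/22 = 15.8672
F = MSB/MSW = 124.7514
df = (2, 22)
p-value (upper-tail) = 0.00000
At α=0.05: p < α → reject H₀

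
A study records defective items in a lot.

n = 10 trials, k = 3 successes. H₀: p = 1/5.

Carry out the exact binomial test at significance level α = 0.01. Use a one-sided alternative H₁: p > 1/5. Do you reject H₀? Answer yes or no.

reject H₀: no

Exact binomial: n=10, k=3, p₀=1/5=0.2000
P(X≥3) from Σ C(n,i)·p₀^i·(1−p₀)^(n−i)
p-value (one-sided, H₁ greater) = 0.32220
At α=0.01: p ≥ α → fail to reject H₀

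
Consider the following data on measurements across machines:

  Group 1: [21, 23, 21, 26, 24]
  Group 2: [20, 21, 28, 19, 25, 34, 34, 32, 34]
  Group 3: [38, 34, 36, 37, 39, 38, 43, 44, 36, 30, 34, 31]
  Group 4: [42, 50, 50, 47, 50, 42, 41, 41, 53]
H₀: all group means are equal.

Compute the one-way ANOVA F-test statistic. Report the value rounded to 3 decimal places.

test statistic = 34.603

Group means [23.00, 27.44, 36.67, 46.22], grand mean 34.800
SSB = Σnᵢ(x̄ᵢ−x̄)² = 2399.156; SSW = ΣΣ(x−x̄ᵢ)² = 716.444
MSB = 2399.156/3 = 799.7185; MSW = 716.444/31 = 23.1111
F = MSB/MSW = 34.6032
df = (3, 31)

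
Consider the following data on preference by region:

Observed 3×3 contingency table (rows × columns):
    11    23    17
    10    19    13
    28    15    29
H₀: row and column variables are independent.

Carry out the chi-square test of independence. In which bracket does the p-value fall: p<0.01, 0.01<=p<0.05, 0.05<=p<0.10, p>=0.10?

Row totals [51, 42, 72], col totals [49, 57, 59], n=165
χ² = (11−15.15)²/15.15 + (23−17.62)²/17.62 + (17−18.24)²/18.24 + (10−12.47)²/12.47 + (19−14.51)²/14.51 + (13−15.02)²/15.02 + (28−21.38)²/21.38 + (15−24.87)²/24.87 + (29−25.75)²/25.75 = 11.3926
df = 4
p-value (upper-tail) = 0.02249
→ bracket: 0.01<=p<0.05

p-value bracket: 0.01<=p<0.05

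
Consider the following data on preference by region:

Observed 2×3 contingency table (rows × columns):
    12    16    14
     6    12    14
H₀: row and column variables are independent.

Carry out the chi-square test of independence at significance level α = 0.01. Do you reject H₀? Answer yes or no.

reject H₀: no

Row totals [42, 32], col totals [18, 28, 28], n=74
χ² = (12−10.22)²/10.22 + (16−15.89)²/15.89 + (14−15.89)²/15.89 + (6−7.78)²/7.78 + (12−12.11)²/12.11 + (14−12.11)²/12.11 = 1.2428
df = 2
p-value (upper-tail) = 0.53720
At α=0.01: p ≥ α → fail to reject H₀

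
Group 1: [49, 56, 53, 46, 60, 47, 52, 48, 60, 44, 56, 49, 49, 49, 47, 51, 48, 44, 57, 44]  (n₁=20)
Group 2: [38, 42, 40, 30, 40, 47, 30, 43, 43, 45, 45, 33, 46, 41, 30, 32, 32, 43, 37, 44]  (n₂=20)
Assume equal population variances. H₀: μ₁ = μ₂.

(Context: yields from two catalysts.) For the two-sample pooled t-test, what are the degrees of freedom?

degrees of freedom = 38

df = n₁ + n₂ − 2 = 20 + 20 − 2 = 38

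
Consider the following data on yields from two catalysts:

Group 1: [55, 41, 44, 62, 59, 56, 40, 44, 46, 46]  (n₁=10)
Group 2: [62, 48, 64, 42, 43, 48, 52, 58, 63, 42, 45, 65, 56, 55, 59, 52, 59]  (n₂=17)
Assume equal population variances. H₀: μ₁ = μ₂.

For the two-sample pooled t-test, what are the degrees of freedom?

df = n₁ + n₂ − 2 = 10 + 17 − 2 = 25

degrees of freedom = 25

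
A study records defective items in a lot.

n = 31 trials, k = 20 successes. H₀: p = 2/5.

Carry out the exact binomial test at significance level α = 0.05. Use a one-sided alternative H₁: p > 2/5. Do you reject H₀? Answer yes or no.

reject H₀: yes

Exact binomial: n=31, k=20, p₀=2/5=0.4000
P(X≥20) from Σ C(n,i)·p₀^i·(1−p₀)^(n−i)
p-value (one-sided, H₁ greater) = 0.00503
At α=0.05: p < α → reject H₀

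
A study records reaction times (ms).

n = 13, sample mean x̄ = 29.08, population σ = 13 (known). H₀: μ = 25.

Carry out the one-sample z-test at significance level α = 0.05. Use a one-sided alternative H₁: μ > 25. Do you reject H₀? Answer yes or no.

SE = σ/√n = 13/√13 = 3.6056
z = (x̄−μ₀)/SE = (29.08−25)/3.6056 = 1.1316
p-value (one-sided, H₁ greater) = 0.12890
At α=0.05: p ≥ α → fail to reject H₀

reject H₀: no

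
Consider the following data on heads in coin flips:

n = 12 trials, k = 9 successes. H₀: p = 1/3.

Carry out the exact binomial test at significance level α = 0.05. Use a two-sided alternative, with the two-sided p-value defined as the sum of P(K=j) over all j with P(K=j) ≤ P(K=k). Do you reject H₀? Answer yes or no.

Exact binomial: n=12, k=9, p₀=1/3=0.3333
P(X=j) = C(n,j)·p₀^j·(1−p₀)^(n−j); p = Σ P(X=j) over j with P(X=j) ≤ P(X=9)
p-value (two-sided) = 0.00386
At α=0.05: p < α → reject H₀

reject H₀: yes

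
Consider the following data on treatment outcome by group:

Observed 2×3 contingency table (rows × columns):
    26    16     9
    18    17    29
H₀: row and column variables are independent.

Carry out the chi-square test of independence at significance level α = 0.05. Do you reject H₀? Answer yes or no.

Row totals [51, 64], col totals [44, 33, 38], n=115
χ² = (26−19.51)²/19.51 + (16−14.63)²/14.63 + (9−16.85)²/16.85 + (18−24.49)²/24.49 + (17−18.37)²/18.37 + (29−21.15)²/21.15 = 10.6781
df = 2
p-value (upper-tail) = 0.00480
At α=0.05: p < α → reject H₀

reject H₀: yes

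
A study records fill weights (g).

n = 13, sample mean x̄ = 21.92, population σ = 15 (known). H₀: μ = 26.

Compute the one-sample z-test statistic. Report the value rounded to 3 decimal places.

SE = σ/√n = 15/√13 = 4.1603
z = (x̄−μ₀)/SE = (21.92−26)/4.1603 = -0.9807

test statistic = -0.981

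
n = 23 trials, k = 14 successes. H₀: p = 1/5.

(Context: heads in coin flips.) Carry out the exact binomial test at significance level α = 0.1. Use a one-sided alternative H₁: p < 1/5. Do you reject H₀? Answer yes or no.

Exact binomial: n=23, k=14, p₀=1/5=0.2000
P(X≤14) from Σ C(n,i)·p₀^i·(1−p₀)^(n−i)
p-value (one-sided, H₁ less) = 1.00000
At α=0.1: p ≥ α → fail to reject H₀

reject H₀: no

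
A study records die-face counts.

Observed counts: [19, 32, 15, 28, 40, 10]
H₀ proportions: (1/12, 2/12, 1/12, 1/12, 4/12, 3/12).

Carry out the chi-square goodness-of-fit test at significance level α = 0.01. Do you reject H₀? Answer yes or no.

reject H₀: yes

n = 144; E_i = n·p_i = [12.00, 24.00, 12.00, 12.00, 48.00, 36.00]
χ² = (19−12.00)²/12.00 + (32−24.00)²/24.00 + (15−12.00)²/12.00 + (28−12.00)²/12.00 + (40−48.00)²/48.00 + (10−36.00)²/36.00 = 48.9444
df = 5
p-value (upper-tail) = 0.00000
At α=0.01: p < α → reject H₀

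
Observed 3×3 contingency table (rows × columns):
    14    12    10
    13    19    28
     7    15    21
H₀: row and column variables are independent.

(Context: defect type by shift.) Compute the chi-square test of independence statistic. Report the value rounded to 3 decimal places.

test statistic = 7.002

Row totals [36, 60, 43], col totals [34, 46, 59], n=139
χ² = (14−8.81)²/8.81 + (12−11.91)²/11.91 + (10−15.28)²/15.28 + (13−14.68)²/14.68 + (19−19.86)²/19.86 + (28−25.47)²/25.47 + (7−10.52)²/10.52 + (15−14.23)²/14.23 + (21−18.25)²/18.25 = 7.0017
df = 4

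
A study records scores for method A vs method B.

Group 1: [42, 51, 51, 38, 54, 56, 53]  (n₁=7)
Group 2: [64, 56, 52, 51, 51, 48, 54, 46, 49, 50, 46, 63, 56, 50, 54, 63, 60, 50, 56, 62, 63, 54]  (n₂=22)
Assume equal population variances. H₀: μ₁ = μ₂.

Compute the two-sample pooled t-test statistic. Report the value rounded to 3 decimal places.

x̄₁=49.286, s₁=6.676, n₁=7
x̄₂=54.455, s₂=5.812, n₂=22
s_p² = [6·6.676² + 21·5.812²]/27 = 36.1809
SE = √(s_p²·(1/7+1/22)) = 2.6102
t = (49.286−54.455)/2.6102 = -1.9802
df = 27

test statistic = -1.980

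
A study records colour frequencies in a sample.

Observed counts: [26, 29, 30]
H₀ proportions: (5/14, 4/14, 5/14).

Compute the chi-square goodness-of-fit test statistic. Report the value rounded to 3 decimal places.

test statistic = 1.545

n = 85; E_i = n·p_i = [30.36, 24.29, 30.36]
χ² = (26−30.36)²/30.36 + (29−24.29)²/24.29 + (30−30.36)²/30.36 = 1.5447
df = 2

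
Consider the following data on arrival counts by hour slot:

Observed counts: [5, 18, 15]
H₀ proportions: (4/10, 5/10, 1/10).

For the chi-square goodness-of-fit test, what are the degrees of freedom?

df = k − 1 = 3 − 1 = 2

degrees of freedom = 2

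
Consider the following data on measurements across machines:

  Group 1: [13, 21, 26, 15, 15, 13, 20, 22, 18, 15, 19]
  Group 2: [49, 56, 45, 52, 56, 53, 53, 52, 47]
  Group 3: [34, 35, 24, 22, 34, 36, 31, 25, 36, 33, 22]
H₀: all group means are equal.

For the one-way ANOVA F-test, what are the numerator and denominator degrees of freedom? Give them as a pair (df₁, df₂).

k = 3 groups, N = 31 total
df = (k−1, N−k) = (3−1, 31−3) = (2, 28)

degrees of freedom = [2, 28]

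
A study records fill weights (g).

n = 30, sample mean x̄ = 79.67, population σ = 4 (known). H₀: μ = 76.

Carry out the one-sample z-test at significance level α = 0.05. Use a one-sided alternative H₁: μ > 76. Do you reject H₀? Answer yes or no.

SE = σ/√n = 4/√30 = 0.7303
z = (x̄−μ₀)/SE = (79.67−76)/0.7303 = 5.0254
p-value (one-sided, H₁ greater) = 0.00000
At α=0.05: p < α → reject H₀

reject H₀: yes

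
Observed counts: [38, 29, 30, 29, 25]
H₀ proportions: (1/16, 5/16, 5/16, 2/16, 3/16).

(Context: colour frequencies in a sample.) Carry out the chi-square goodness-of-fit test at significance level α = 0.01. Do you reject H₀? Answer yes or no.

n = 151; E_i = n·p_i = [9.44, 47.19, 47.19, 18.88, 28.31]
χ² = (38−9.44)²/9.44 + (29−47.19)²/47.19 + (30−47.19)²/47.19 + (29−18.88)²/18.88 + (25−28.31)²/28.31 = 105.5333
df = 4
p-value (upper-tail) = 0.00000
At α=0.01: p < α → reject H₀

reject H₀: yes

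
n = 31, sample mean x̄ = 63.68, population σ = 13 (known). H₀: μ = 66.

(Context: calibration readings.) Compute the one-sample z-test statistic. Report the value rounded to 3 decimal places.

SE = σ/√n = 13/√31 = 2.3349
z = (x̄−μ₀)/SE = (63.68−66)/2.3349 = -0.9936

test statistic = -0.994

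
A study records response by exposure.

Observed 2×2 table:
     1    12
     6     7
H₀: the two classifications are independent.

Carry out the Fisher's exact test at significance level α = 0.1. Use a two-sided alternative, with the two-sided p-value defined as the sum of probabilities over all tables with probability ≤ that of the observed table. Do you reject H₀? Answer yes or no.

reject H₀: yes

Margins: r₁=13, r₂=13, c₁=7, c₂=19, n=26
p_obs = C(13,1)·C(13,6)/C(26,7); sum pmf over tables with pmf ≤ p_obs
p-value (two-sided) = 0.07304
At α=0.1: p < α → reject H₀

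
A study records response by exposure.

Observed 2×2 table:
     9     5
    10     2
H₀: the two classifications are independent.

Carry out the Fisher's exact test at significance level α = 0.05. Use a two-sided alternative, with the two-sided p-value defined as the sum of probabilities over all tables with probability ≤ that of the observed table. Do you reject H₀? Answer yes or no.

reject H₀: no

Margins: r₁=14, r₂=12, c₁=19, c₂=7, n=26
p_obs = C(14,9)·C(12,10)/C(26,19); sum pmf over tables with pmf ≤ p_obs
p-value (two-sided) = 0.39130
At α=0.05: p ≥ α → fail to reject H₀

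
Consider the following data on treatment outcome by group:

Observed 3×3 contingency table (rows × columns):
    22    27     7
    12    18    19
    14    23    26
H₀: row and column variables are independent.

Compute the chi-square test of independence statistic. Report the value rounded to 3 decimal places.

test statistic = 13.963

Row totals [56, 49, 63], col totals [48, 68, 52], n=168
χ² = (22−16.00)²/16.00 + (27−22.67)²/22.67 + (7−17.33)²/17.33 + (12−14.00)²/14.00 + (18−19.83)²/19.83 + (19−15.17)²/15.17 + (14−18.00)²/18.00 + (23−25.50)²/25.50 + (26−19.50)²/19.50 = 13.9634
df = 4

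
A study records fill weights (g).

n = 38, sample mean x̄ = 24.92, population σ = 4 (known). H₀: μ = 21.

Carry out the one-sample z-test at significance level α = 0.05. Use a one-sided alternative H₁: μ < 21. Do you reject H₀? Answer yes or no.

SE = σ/√n = 4/√38 = 0.6489
z = (x̄−μ₀)/SE = (24.92−21)/0.6489 = 6.0411
p-value (one-sided, H₁ less) = 1.00000
At α=0.05: p ≥ α → fail to reject H₀

reject H₀: no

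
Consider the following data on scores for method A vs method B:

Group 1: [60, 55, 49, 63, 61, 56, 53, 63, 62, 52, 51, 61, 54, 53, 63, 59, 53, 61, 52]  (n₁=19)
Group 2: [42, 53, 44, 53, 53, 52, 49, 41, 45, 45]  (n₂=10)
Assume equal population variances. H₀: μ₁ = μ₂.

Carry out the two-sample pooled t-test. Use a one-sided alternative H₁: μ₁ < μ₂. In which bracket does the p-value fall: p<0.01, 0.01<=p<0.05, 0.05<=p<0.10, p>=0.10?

x̄₁=56.895, s₁=4.748, n₁=19
x̄₂=47.700, s₂=4.832, n₂=10
s_p² = [18·4.748² + 9·4.832²]/27 = 22.8107
SE = √(s_p²·(1/19+1/10)) = 1.8659
t = (56.895−47.700)/1.8659 = 4.9277
df = 27
p-value (one-sided, H₁ less) = 0.99998
→ bracket: p>=0.10

p-value bracket: p>=0.10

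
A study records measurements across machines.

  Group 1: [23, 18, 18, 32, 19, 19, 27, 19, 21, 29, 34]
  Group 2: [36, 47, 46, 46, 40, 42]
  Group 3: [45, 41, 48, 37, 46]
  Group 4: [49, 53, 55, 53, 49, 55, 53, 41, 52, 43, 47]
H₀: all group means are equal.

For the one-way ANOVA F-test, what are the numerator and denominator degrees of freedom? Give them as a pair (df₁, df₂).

k = 4 groups, N = 33 total
df = (k−1, N−k) = (4−1, 33−4) = (3, 29)

degrees of freedom = [3, 29]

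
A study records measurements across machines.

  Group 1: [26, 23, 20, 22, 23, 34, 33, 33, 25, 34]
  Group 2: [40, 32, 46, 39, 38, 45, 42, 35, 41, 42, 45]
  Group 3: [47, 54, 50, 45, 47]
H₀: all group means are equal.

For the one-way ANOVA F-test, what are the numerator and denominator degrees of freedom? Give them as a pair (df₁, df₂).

k = 3 groups, N = 26 total
df = (k−1, N−k) = (3−1, 26−3) = (2, 23)

degrees of freedom = [2, 23]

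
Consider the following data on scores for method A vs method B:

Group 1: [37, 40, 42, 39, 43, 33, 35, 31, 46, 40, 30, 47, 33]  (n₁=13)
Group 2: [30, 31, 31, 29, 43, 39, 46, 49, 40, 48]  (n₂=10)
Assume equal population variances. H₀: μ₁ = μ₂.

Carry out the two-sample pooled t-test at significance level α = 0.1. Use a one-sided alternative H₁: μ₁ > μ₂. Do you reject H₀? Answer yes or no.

reject H₀: no

x̄₁=38.154, s₁=5.535, n₁=13
x̄₂=38.600, s₂=7.849, n₂=10
s_p² = [12·5.535² + 9·7.849²]/21 = 43.9092
SE = √(s_p²·(1/13+1/10)) = 2.7872
t = (38.154−38.600)/2.7872 = -0.1601
df = 21
p-value (one-sided, H₁ greater) = 0.56282
At α=0.1: p ≥ α → fail to reject H₀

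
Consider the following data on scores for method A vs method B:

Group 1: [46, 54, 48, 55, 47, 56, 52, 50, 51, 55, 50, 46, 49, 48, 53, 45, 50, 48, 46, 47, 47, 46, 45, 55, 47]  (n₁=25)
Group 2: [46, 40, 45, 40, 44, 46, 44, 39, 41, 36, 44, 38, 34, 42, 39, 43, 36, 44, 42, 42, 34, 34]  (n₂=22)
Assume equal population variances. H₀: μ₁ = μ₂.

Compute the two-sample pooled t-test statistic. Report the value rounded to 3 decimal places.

x̄₁=49.440, s₁=3.513, n₁=25
x̄₂=40.591, s₂=3.912, n₂=22
s_p² = [24·3.513² + 21·3.912²]/45 = 13.7217
SE = √(s_p²·(1/25+1/22)) = 1.0829
t = (49.440−40.591)/1.0829 = 8.1720
df = 45

test statistic = 8.172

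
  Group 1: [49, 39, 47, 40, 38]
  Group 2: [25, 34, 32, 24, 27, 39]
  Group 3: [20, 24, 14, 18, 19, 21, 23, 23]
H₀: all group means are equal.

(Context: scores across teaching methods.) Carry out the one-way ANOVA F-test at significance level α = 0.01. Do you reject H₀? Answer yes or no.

reject H₀: yes

Group means [42.60, 30.17, 20.25], grand mean 29.263
SSB = Σnᵢ(x̄ᵢ−x̄)² = 1544.151; SSW = ΣΣ(x−x̄ᵢ)² = 347.533
MSB = 1544.151/2 = 772.0754; MSW = 347.533/16 = 21.7208
F = MSB/MSW = 35.5454
df = (2, 16)
p-value (upper-tail) = 0.00000
At α=0.01: p < α → reject H₀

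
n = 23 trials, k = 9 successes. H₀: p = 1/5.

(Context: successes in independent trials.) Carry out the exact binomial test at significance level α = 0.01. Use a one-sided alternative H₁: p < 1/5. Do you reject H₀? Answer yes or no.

reject H₀: no

Exact binomial: n=23, k=9, p₀=1/5=0.2000
P(X≤9) from Σ C(n,i)·p₀^i·(1−p₀)^(n−i)
p-value (one-sided, H₁ less) = 0.99106
At α=0.01: p ≥ α → fail to reject H₀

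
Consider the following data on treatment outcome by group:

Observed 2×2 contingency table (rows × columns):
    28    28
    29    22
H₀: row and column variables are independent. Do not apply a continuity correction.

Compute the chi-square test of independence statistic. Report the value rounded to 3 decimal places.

Row totals [56, 51], col totals [57, 50], n=107
χ² = (28−29.83)²/29.83 + (28−26.17)²/26.17 + (29−27.17)²/27.17 + (22−23.83)²/23.83 = 0.5050
df = 1

test statistic = 0.505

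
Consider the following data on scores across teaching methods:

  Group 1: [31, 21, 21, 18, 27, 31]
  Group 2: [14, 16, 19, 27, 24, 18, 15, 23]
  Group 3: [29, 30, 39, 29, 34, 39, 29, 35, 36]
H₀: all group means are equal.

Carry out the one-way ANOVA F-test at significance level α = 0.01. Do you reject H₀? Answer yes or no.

reject H₀: yes

Group means [24.83, 19.50, 33.33], grand mean 26.304
SSB = Σnᵢ(x̄ᵢ−x̄)² = 828.036; SSW = ΣΣ(x−x̄ᵢ)² = 452.833
MSB = 828.036/2 = 414.0181; MSW = 452.833/20 = 22.6417
F = MSB/MSW = 18.2857
df = (2, 20)
p-value (upper-tail) = 0.00003
At α=0.01: p < α → reject H₀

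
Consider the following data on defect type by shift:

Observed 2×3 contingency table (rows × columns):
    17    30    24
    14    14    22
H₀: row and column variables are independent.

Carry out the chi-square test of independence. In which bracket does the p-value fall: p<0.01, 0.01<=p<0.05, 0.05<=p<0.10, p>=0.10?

p-value bracket: p>=0.10

Row totals [71, 50], col totals [31, 44, 46], n=121
χ² = (17−18.19)²/18.19 + (30−25.82)²/25.82 + (24−26.99)²/26.99 + (14−12.81)²/12.81 + (14−18.18)²/18.18 + (22−19.01)²/19.01 = 2.6301
df = 2
p-value (upper-tail) = 0.26847
→ bracket: p>=0.10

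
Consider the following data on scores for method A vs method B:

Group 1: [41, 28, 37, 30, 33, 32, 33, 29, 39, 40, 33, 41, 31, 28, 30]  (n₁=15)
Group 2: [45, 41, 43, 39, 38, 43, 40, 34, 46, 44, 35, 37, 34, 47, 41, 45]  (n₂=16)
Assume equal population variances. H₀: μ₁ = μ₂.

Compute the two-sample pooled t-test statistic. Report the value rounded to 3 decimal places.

test statistic = -4.391

x̄₁=33.667, s₁=4.716, n₁=15
x̄₂=40.750, s₂=4.266, n₂=16
s_p² = [14·4.716² + 15·4.266²]/29 = 20.1494
SE = √(s_p²·(1/15+1/16)) = 1.6133
t = (33.667−40.750)/1.6133 = -4.3907
df = 29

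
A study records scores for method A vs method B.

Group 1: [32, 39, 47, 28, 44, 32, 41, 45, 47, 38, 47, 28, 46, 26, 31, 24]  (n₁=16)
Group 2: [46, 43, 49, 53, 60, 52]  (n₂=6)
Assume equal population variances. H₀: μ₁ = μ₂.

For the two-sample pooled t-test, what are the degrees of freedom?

degrees of freedom = 20

df = n₁ + n₂ − 2 = 16 + 6 − 2 = 20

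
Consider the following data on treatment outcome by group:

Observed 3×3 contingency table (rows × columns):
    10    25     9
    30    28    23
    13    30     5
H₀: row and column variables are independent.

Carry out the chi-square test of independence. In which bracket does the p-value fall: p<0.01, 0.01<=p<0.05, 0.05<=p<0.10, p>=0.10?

p-value bracket: 0.01<=p<0.05

Row totals [44, 81, 48], col totals [53, 83, 37], n=173
χ² = (10−13.48)²/13.48 + (25−21.11)²/21.11 + (9−9.41)²/9.41 + (30−24.82)²/24.82 + (28−38.86)²/38.86 + (23−17.32)²/17.32 + (13−14.71)²/14.71 + (30−23.03)²/23.03 + (5−10.27)²/10.27 = 12.6211
df = 4
p-value (upper-tail) = 0.01328
→ bracket: 0.01<=p<0.05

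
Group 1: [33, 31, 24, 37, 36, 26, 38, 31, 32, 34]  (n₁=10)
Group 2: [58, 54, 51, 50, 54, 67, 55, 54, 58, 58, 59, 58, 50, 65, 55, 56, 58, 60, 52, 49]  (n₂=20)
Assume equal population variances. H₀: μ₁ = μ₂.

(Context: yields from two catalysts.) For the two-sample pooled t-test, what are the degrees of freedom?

degrees of freedom = 28

df = n₁ + n₂ − 2 = 10 + 20 − 2 = 28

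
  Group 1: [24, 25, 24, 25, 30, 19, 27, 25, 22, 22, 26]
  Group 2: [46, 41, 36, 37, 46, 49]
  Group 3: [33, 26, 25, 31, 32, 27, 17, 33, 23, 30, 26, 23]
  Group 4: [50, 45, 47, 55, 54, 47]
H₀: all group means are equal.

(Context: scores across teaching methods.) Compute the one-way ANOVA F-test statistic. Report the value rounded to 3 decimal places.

test statistic = 62.273

Group means [24.45, 42.50, 27.17, 49.67], grand mean 32.800
SSB = Σnᵢ(x̄ᵢ−x̄)² = 3418.373; SSW = ΣΣ(x−x̄ᵢ)² = 567.227
MSB = 3418.373/3 = 1139.4576; MSW = 567.227/31 = 18.2977
F = MSB/MSW = 62.2734
df = (3, 31)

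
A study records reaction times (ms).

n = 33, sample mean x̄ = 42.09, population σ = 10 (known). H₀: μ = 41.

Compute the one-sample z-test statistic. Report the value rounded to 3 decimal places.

SE = σ/√n = 10/√33 = 1.7408
z = (x̄−μ₀)/SE = (42.09−41)/1.7408 = 0.6262

test statistic = 0.626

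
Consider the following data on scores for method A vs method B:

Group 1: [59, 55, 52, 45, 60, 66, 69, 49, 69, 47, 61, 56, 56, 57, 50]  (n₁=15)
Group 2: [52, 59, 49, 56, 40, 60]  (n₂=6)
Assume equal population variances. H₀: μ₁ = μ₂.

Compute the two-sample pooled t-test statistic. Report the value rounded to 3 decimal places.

test statistic = 1.125

x̄₁=56.733, s₁=7.488, n₁=15
x̄₂=52.667, s₂=7.474, n₂=6
s_p² = [14·7.488² + 5·7.474²]/19 = 56.0140
SE = √(s_p²·(1/15+1/6)) = 3.6152
t = (56.733−52.667)/3.6152 = 1.1249
df = 19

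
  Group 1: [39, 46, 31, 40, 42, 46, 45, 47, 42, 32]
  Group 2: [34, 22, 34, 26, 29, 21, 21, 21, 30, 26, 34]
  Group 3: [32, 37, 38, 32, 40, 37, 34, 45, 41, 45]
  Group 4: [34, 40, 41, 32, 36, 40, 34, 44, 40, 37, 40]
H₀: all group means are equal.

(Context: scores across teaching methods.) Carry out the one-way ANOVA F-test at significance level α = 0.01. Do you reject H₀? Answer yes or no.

reject H₀: yes

Group means [41.00, 27.09, 38.10, 38.00], grand mean 35.881
SSB = Σnᵢ(x̄ᵢ−x̄)² = 1210.596; SSW = ΣΣ(x−x̄ᵢ)² = 919.809
MSB = 1210.596/3 = 403.5319; MSW = 919.809/38 = 24.2055
F = MSB/MSW = 16.6711
df = (3, 38)
p-value (upper-tail) = 0.00000
At α=0.01: p < α → reject H₀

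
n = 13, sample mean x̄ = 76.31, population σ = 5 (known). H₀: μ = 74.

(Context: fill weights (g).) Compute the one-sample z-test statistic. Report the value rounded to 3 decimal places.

SE = σ/√n = 5/√13 = 1.3868
z = (x̄−μ₀)/SE = (76.31−74)/1.3868 = 1.6658

test statistic = 1.666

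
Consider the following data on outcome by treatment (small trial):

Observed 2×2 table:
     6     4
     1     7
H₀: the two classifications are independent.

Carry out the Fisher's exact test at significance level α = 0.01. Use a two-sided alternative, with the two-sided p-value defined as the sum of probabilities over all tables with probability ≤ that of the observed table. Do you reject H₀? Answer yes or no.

reject H₀: no

Margins: r₁=10, r₂=8, c₁=7, c₂=11, n=18
p_obs = C(10,6)·C(8,1)/C(18,7); sum pmf over tables with pmf ≤ p_obs
p-value (two-sided) = 0.06561
At α=0.01: p ≥ α → fail to reject H₀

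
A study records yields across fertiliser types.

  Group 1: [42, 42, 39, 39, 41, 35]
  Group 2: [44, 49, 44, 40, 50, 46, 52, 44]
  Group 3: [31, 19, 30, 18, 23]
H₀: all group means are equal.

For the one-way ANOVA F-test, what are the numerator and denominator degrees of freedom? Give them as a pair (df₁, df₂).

degrees of freedom = [2, 16]

k = 3 groups, N = 19 total
df = (k−1, N−k) = (3−1, 19−3) = (2, 16)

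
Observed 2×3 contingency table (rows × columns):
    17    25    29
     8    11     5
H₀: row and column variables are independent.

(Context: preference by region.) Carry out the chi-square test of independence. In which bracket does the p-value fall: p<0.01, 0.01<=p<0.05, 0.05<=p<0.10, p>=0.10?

Row totals [71, 24], col totals [25, 36, 34], n=95
χ² = (17−18.68)²/18.68 + (25−26.91)²/26.91 + (29−25.41)²/25.41 + (8−6.32)²/6.32 + (11−9.09)²/9.09 + (5−8.59)²/8.59 = 3.1421
df = 2
p-value (upper-tail) = 0.20783
→ bracket: p>=0.10

p-value bracket: p>=0.10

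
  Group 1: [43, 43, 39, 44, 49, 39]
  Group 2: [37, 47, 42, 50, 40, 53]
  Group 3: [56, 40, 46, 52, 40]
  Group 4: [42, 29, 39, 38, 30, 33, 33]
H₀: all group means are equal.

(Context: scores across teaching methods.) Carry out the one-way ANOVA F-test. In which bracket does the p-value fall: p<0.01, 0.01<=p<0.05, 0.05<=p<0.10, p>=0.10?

Group means [42.83, 44.83, 46.80, 34.86], grand mean 41.833
SSB = Σnᵢ(x̄ᵢ−x̄)² = 524.010; SSW = ΣΣ(x−x̄ᵢ)² = 607.324
MSB = 524.010/3 = 174.6698; MSW = 607.324/20 = 30.3662
F = MSB/MSW = 5.7521
df = (3, 20)
p-value (upper-tail) = 0.00526
→ bracket: p<0.01

p-value bracket: p<0.01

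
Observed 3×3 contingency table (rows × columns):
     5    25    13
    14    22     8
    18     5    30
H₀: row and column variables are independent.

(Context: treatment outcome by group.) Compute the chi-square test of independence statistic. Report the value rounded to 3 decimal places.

Row totals [43, 44, 53], col totals [37, 52, 51], n=140
χ² = (5−11.36)²/11.36 + (25−15.97)²/15.97 + (13−15.66)²/15.66 + (14−11.63)²/11.63 + (22−16.34)²/16.34 + (8−16.03)²/16.03 + (18−14.01)²/14.01 + (5−19.69)²/19.69 + (30−19.31)²/19.31 = 33.6003
df = 4

test statistic = 33.600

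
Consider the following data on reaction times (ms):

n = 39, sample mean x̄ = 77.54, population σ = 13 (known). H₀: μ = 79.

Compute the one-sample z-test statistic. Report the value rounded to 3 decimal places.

SE = σ/√n = 13/√39 = 2.0817
z = (x̄−μ₀)/SE = (77.54−79)/2.0817 = -0.7014

test statistic = -0.701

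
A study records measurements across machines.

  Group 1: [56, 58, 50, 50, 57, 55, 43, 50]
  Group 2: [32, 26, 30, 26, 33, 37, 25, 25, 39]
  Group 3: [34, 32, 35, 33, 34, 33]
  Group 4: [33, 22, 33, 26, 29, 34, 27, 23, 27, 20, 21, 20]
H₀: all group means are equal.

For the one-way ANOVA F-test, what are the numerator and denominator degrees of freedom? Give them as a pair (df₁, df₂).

k = 4 groups, N = 35 total
df = (k−1, N−k) = (4−1, 35−4) = (3, 31)

degrees of freedom = [3, 31]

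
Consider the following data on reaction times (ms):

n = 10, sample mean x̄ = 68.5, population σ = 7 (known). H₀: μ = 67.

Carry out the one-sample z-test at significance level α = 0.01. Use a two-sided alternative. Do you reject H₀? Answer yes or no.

SE = σ/√n = 7/√10 = 2.2136
z = (x̄−μ₀)/SE = (68.5−67)/2.2136 = 0.6776
p-value (two-sided) = 0.49801
At α=0.01: p ≥ α → fail to reject H₀

reject H₀: no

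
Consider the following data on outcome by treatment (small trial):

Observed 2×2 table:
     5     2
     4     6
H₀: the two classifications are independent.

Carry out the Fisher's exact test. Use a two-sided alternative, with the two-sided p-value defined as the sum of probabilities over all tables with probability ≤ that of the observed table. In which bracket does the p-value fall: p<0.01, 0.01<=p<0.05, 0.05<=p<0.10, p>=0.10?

p-value bracket: p>=0.10

Margins: r₁=7, r₂=10, c₁=9, c₂=8, n=17
p_obs = C(7,5)·C(10,4)/C(17,9); sum pmf over tables with pmf ≤ p_obs
p-value (two-sided) = 0.33484
→ bracket: p>=0.10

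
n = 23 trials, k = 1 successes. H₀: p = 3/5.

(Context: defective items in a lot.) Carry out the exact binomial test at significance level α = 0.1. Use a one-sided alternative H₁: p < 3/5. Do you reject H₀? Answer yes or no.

Exact binomial: n=23, k=1, p₀=3/5=0.6000
P(X≤1) from Σ C(n,i)·p₀^i·(1−p₀)^(n−i)
p-value (one-sided, H₁ less) = 0.00000
At α=0.1: p < α → reject H₀

reject H₀: yes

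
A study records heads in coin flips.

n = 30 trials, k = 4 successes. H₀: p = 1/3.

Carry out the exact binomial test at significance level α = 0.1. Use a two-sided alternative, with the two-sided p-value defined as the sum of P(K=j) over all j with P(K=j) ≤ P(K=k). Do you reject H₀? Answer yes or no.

reject H₀: yes

Exact binomial: n=30, k=4, p₀=1/3=0.3333
P(X=j) = C(n,j)·p₀^j·(1−p₀)^(n−j); p = Σ P(X=j) over j with P(X=j) ≤ P(X=4)
p-value (two-sided) = 0.01945
At α=0.1: p < α → reject H₀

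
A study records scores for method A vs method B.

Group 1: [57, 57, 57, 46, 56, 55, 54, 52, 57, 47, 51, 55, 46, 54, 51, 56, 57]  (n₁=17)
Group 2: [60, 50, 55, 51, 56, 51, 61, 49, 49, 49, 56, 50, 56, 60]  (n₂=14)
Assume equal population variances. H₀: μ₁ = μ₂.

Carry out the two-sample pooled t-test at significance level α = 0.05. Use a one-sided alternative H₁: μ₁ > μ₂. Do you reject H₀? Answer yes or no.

reject H₀: no

x̄₁=53.412, s₁=3.938, n₁=17
x̄₂=53.786, s₂=4.458, n₂=14
s_p² = [16·3.938² + 13·4.458²]/29 = 17.4646
SE = √(s_p²·(1/17+1/14)) = 1.5082
t = (53.412−53.786)/1.5082 = -0.2479
df = 29
p-value (one-sided, H₁ greater) = 0.59703
At α=0.05: p ≥ α → fail to reject H₀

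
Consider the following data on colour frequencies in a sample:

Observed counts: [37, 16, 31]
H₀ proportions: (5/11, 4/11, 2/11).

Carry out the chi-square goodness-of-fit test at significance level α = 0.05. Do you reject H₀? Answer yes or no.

reject H₀: yes

n = 84; E_i = n·p_i = [38.18, 30.55, 15.27]
χ² = (37−38.18)²/38.18 + (16−30.55)²/30.55 + (31−15.27)²/15.27 = 23.1583
df = 2
p-value (upper-tail) = 0.00001
At α=0.05: p < α → reject H₀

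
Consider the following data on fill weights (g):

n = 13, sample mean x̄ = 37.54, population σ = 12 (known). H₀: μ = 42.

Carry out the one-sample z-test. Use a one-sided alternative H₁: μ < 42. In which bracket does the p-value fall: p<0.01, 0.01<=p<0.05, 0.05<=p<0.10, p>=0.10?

SE = σ/√n = 12/√13 = 3.3282
z = (x̄−μ₀)/SE = (37.54−42)/3.3282 = -1.3401
p-value (one-sided, H₁ less) = 0.09011
→ bracket: 0.05<=p<0.10

p-value bracket: 0.05<=p<0.10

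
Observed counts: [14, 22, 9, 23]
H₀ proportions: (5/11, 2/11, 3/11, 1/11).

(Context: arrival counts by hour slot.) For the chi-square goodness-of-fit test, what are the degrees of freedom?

df = k − 1 = 4 − 1 = 3

degrees of freedom = 3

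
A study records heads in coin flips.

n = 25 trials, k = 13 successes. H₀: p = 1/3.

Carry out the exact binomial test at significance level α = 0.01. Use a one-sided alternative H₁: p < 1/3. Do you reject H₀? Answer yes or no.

Exact binomial: n=25, k=13, p₀=1/3=0.3333
P(X≤13) from Σ C(n,i)·p₀^i·(1−p₀)^(n−i)
p-value (one-sided, H₁ less) = 0.98363
At α=0.01: p ≥ α → fail to reject H₀

reject H₀: no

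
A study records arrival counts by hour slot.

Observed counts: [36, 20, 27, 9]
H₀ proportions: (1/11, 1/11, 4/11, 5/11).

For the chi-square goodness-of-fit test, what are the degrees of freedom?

df = k − 1 = 4 − 1 = 3

degrees of freedom = 3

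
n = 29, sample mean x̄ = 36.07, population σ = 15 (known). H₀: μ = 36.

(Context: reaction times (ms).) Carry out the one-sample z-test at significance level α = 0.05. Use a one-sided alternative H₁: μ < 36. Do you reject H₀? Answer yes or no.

SE = σ/√n = 15/√29 = 2.7854
z = (x̄−μ₀)/SE = (36.07−36)/2.7854 = 0.0251
p-value (one-sided, H₁ less) = 0.51002
At α=0.05: p ≥ α → fail to reject H₀

reject H₀: no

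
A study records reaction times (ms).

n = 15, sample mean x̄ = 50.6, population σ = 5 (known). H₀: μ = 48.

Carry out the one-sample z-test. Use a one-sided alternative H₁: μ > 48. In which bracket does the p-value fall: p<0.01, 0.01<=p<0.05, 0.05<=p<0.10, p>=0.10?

SE = σ/√n = 5/√15 = 1.2910
z = (x̄−μ₀)/SE = (50.6−48)/1.2910 = 2.0140
p-value (one-sided, H₁ greater) = 0.02201
→ bracket: 0.01<=p<0.05

p-value bracket: 0.01<=p<0.05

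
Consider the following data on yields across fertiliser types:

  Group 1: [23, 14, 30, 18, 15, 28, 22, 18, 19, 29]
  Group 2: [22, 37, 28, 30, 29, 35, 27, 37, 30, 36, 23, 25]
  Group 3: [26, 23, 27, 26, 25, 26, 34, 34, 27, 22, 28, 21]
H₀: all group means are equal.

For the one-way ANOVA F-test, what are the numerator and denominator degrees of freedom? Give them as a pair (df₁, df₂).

degrees of freedom = [2, 31]

k = 3 groups, N = 34 total
df = (k−1, N−k) = (3−1, 34−3) = (2, 31)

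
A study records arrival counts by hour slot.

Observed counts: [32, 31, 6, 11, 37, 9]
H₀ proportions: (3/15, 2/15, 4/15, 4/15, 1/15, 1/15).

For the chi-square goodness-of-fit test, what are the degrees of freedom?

degrees of freedom = 5

df = k − 1 = 6 − 1 = 5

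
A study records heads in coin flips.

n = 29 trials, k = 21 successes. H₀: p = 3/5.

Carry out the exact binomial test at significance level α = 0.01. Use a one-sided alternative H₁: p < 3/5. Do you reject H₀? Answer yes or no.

Exact binomial: n=29, k=21, p₀=3/5=0.6000
P(X≤21) from Σ C(n,i)·p₀^i·(1−p₀)^(n−i)
p-value (one-sided, H₁ less) = 0.94301
At α=0.01: p ≥ α → fail to reject H₀

reject H₀: no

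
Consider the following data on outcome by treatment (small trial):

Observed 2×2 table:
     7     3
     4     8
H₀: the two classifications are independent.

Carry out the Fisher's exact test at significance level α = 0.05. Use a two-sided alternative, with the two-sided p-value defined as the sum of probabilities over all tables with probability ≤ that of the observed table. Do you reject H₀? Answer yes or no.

reject H₀: no

Margins: r₁=10, r₂=12, c₁=11, c₂=11, n=22
p_obs = C(10,7)·C(12,4)/C(22,11); sum pmf over tables with pmf ≤ p_obs
p-value (two-sided) = 0.19838
At α=0.05: p ≥ α → fail to reject H₀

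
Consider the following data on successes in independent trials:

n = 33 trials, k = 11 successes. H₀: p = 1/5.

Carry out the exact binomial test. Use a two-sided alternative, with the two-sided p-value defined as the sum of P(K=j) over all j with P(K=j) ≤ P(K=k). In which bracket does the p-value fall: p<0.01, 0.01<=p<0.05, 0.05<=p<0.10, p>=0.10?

Exact binomial: n=33, k=11, p₀=1/5=0.2000
P(X=j) = C(n,j)·p₀^j·(1−p₀)^(n−j); p = Σ P(X=j) over j with P(X=j) ≤ P(X=11)
p-value (two-sided) = 0.07762
→ bracket: 0.05<=p<0.10

p-value bracket: 0.05<=p<0.10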